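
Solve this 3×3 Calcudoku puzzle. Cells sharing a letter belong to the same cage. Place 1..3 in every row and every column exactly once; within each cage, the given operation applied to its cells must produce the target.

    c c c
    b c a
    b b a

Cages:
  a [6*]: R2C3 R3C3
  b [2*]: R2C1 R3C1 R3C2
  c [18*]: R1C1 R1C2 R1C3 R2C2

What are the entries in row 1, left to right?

3 2 1

Cage b has product 2, so R2C1 = 1.
Cage c has product 18, so R2C2 = 3.
3 is placed in row 2, so R2C3 = 2.
Cage b needs product 2, so R3C1 = 2.
Cage b needs product 2; hence R3C2 = 1.
Column 3 already has 2; hence R3C3 = 3.
Column 1 now contains 2, which forces R1C1 = 3.
Column 2 now contains 1, leaving R1C2 = 2.
Column 3 already has 3, which forces R1C3 = 1.
The full grid is 3 2 1 / 1 3 2 / 2 1 3.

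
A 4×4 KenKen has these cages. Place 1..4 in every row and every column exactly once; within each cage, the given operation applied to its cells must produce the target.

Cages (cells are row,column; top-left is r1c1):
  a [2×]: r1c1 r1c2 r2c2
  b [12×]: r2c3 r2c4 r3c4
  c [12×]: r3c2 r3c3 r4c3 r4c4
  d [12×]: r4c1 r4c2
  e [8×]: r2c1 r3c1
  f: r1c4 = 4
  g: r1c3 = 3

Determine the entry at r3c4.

Cage a has product 2, which forces r1c1 = 1.
The 3 cells of cage a must have product 2, leaving r1c2 = 2.
Cage g is given, leaving r1c3 = 3.
Cage f is given, which forces r1c4 = 4.
Cage a has product 2, leaving r2c2 = 1.
Row 2 now contains 1, so r2c4 = 3.
The 4 cells of cage c must have product 12, so r3c2 = 3.
3 is placed in column 2, so r4c2 = 4.
Row 4 already has 4, so r4c3 = 1.
Row 4 already has 1, leaving r4c4 = 2.
The 3 cells of cage b must have product 12, which forces r2c3 = 4.
Column 3 now contains 1, which forces r3c3 = 2.
Column 4 now contains 2, which forces r3c4 = 1.
Row 4 already has 4, leaving r4c1 = 3.
Row 2 now contains 4; hence r2c1 = 2.
2 is placed in row 3, which forces r3c1 = 4.
The full grid is 1 2 3 4 / 2 1 4 3 / 4 3 2 1 / 3 4 1 2.

1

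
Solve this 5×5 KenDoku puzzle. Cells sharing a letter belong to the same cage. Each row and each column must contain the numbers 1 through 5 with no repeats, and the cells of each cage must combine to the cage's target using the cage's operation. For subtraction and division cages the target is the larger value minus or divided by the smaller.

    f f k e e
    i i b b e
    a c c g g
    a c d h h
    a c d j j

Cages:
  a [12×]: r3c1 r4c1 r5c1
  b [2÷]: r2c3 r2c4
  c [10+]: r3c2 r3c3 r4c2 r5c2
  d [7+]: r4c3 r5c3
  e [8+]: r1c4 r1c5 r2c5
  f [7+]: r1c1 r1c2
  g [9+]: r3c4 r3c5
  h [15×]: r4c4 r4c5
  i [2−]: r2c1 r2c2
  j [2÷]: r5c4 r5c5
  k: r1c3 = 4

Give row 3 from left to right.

1 2 3 4 5

Cage k is given, so r1c3 = 4.
Column 3 needs a 3, and only r3c3 is open for it.
In row 3, 2 can only go at r3c2, so r3c2 = 2.
Cage f needs two cells with sum 7, so r1c1 = 2.
Column 2 now contains 2, leaving r1c2 = 5.
Cage e needs sum 8, leaving r2c5 = 4.
4 is placed in column 5; hence r3c5 = 5.
Column 5 already has 5, so r4c5 = 3.
Cage e needs sum 8; hence r1c4 = 3.
Column 5 now contains 3, so r1c5 = 1.
5 is placed in row 3, so r3c4 = 4.
Row 4 already has 3, so r4c4 = 5.
The 3 cells of cage a must have product 12; hence r5c1 = 3.
Column 5 now contains 1; hence r5c5 = 2.
Cage i needs two cells with difference 2, leaving r2c2 = 3.
Row 3 already has 4, so r3c1 = 1.
Cage a needs product 12; hence r4c1 = 4.
4 is placed in row 4; hence r4c2 = 1.
5 is placed in row 4; hence r4c3 = 2.
1 is placed in column 2; hence r5c2 = 4.
Row 5 already has 2, leaving r5c3 = 5.
Row 5 already has 2, which forces r5c4 = 1.
Column 1 now contains 1, leaving r2c1 = 5.
Column 3 now contains 2, so r2c3 = 1.
Column 4 now contains 1, which forces r2c4 = 2.
Completed grid: 2 5 4 3 1 / 5 3 1 2 4 / 1 2 3 4 5 / 4 1 2 5 3 / 3 4 5 1 2.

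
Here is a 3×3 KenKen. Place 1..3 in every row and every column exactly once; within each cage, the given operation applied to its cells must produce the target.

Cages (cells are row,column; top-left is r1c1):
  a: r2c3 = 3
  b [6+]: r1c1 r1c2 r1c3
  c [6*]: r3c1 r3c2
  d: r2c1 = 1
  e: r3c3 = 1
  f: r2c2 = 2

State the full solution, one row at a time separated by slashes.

3 1 2 / 1 2 3 / 2 3 1

Cage d is a single given cell; hence r2c1 = 1.
F is a freebie, leaving r2c2 = 2.
Cage a is given, which forces r2c3 = 3.
Column 2 now contains 2; hence r3c2 = 3.
Cage e is a single given cell, leaving r3c3 = 1.
Cage b has sum 6, so r1c1 = 3.
Column 2 now contains 3, so r1c2 = 1.
1 is placed in column 3; hence r1c3 = 2.
3 is placed in row 3, so r3c1 = 2.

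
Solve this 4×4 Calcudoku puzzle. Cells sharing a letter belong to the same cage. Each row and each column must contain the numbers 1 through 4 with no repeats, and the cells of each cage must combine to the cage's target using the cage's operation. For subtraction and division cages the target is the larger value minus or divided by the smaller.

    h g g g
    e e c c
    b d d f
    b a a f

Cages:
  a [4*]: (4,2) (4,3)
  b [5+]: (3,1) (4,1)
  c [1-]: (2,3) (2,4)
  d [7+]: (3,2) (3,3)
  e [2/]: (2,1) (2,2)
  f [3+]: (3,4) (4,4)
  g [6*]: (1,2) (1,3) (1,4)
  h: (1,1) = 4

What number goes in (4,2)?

4

Cage h is given, which forces (1,1) = 4.
The only place for 1 in row 3 is (3,4).
Column 4 already has 1; hence (4,4) = 2.
Column 4 now contains 2, leaving (1,4) = 3.
3 is placed in column 4; hence (2,4) = 4.
Cage b's pair has sum 5, which forces (3,1) = 2.
2 is placed in row 4, leaving (4,1) = 3.
2 is placed in column 1; hence (2,1) = 1.
Cage e needs two cells with quotient 2, leaving (2,2) = 2.
The two cells of cage c must have difference 1; hence (2,3) = 3.
Column 3 already has 3, leaving (3,3) = 4.
4 is placed in column 3, so (4,3) = 1.
Column 2 now contains 2, which forces (1,2) = 1.
1 is placed in column 3, so (1,3) = 2.
Row 3 already has 4, so (3,2) = 3.
1 is placed in row 4, which forces (4,2) = 4.
Filled in: 4 1 2 3 / 1 2 3 4 / 2 3 4 1 / 3 4 1 2.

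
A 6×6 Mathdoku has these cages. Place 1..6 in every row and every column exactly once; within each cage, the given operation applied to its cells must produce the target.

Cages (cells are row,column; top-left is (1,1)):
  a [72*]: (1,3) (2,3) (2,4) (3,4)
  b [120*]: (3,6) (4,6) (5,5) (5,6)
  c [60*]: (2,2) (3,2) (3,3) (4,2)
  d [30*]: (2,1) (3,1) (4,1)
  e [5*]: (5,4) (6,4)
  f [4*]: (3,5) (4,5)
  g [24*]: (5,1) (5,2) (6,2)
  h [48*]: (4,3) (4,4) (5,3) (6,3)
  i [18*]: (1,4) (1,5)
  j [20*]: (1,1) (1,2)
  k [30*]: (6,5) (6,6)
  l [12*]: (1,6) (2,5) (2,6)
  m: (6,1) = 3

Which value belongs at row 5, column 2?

M is a freebie, which forces (6,1) = 3.
The only place for 2 in column 1 is (5,1).
In column 1, 4 can only go at (1,1), so (1,1) = 4.
Row 1 already has 4, so (1,2) = 5.
Cage c has product 60; hence (3,3) = 5.
In row 2, 5 can only go at (2,1), so (2,1) = 5.
In row 4, 5 can only go at (4,6), so (4,6) = 5.
Cage k needs two cells with product 30; hence (6,5) = 5.
Column 6 already has 5, which forces (6,6) = 6.
Cage e needs two cells with product 5; hence (5,4) = 5.
Row 6 already has 5; hence (6,4) = 1.
The only place for 2 in column 5 is (2,5).
Cage l has product 12, so (1,6) = 2.
Cage l has product 12; hence (2,6) = 3.
Cage b has product 120, leaving (5,5) = 6.
Cage i's pair has product 18; hence (1,4) = 6.
6 is placed in column 5, so (1,5) = 3.
Column 4 already has 6, so (2,4) = 4.
4 is placed in column 4, leaving (4,4) = 2.
Row 5 already has 6, so (5,2) = 3.
Cage g needs product 24, leaving (6,2) = 4.
Row 6 already has 4, so (6,3) = 2.
Row 1 now contains 3, which forces (1,3) = 1.
Cage a has product 72, leaving (2,3) = 6.
Cage c needs product 60, which forces (3,2) = 2.
Column 4 already has 2, so (3,4) = 3.
Cage h needs product 48, so (4,3) = 3.
Cage h needs product 48; hence (5,3) = 4.
4 is placed in row 5, which forces (5,6) = 1.
Row 2 now contains 6, so (2,2) = 1.
Column 6 already has 1, so (3,6) = 4.
The 4 cells of cage c must have product 60, so (4,2) = 6.
Cage d needs product 30, which forces (3,1) = 6.
4 is placed in row 3, which forces (3,5) = 1.
Row 4 already has 6, so (4,1) = 1.
Cage f's pair has product 4, leaving (4,5) = 4.
The full grid is 4 5 1 6 3 2 / 5 1 6 4 2 3 / 6 2 5 3 1 4 / 1 6 3 2 4 5 / 2 3 4 5 6 1 / 3 4 2 1 5 6.

3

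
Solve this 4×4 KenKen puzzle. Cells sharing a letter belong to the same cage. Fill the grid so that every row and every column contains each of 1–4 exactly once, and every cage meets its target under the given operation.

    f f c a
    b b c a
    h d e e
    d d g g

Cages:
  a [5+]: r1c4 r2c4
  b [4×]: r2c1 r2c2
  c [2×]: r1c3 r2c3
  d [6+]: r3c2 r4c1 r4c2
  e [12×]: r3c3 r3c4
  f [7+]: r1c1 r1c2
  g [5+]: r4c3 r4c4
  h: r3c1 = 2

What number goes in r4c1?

3

H is a freebie; hence r3c1 = 2.
The only place for 3 in row 2 is r2c4.
The two cells of cage a must have sum 5, leaving r1c4 = 2.
Cage e's pair has product 12; hence r3c3 = 3.
3 is placed in column 4, which forces r3c4 = 4.
Column 4 now contains 4, so r4c4 = 1.
2 is placed in row 1, which forces r1c3 = 1.
Cage c's pair has product 2, leaving r2c3 = 2.
Row 3 already has 3, which forces r3c2 = 1.
Row 4 already has 1, which forces r4c1 = 3.
Cage d needs sum 6, leaving r4c2 = 2.
Row 4 already has 1, which forces r4c3 = 4.
Column 1 now contains 3, leaving r1c1 = 4.
Cage f needs two cells with sum 7, which forces r1c2 = 3.
Cage b's pair has product 4, so r2c1 = 1.
Column 2 already has 1, which forces r2c2 = 4.
Completed grid: 4 3 1 2 / 1 4 2 3 / 2 1 3 4 / 3 2 4 1.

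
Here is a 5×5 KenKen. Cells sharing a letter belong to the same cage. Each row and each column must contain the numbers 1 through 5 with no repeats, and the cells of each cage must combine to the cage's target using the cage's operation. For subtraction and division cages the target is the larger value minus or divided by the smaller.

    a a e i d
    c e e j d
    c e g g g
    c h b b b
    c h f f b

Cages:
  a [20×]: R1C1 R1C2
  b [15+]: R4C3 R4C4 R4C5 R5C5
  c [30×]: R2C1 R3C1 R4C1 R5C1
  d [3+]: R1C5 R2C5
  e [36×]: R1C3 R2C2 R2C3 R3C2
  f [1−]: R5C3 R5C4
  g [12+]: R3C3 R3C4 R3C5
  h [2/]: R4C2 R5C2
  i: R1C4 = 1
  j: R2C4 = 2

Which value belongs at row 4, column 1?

3

Cage i is given, leaving R1C4 = 1.
Row 1 already has 1, leaving R1C5 = 2.
J is a freebie, leaving R2C4 = 2.
Column 5 now contains 2; hence R2C5 = 1.
Cage e needs product 36, which forces R1C3 = 3.
The 4 cells of cage e must have product 36, which forces R2C2 = 3.
Cage e has product 36, which forces R2C3 = 4.
The 4 cells of cage e must have product 36; hence R3C2 = 1.
4 is placed in column 3, leaving R3C3 = 5.
5 is placed in column 3, so R5C3 = 2.
3 is placed in row 2; hence R2C1 = 5.
Cage h's pair has quotient 2, so R4C2 = 2.
Column 3 now contains 2, which forces R4C3 = 1.
Cage b needs sum 15, which forces R4C4 = 5.
Cage b needs sum 15, so R4C5 = 4.
Row 5 already has 2; hence R5C2 = 4.
The two cells of cage f must have difference 1, which forces R5C4 = 3.
Cage b needs sum 15; hence R5C5 = 5.
Column 1 now contains 5, which forces R1C1 = 4.
Column 2 now contains 4, which forces R1C2 = 5.
Cage c has product 30; hence R3C1 = 2.
3 is placed in column 4, so R3C4 = 4.
Column 5 now contains 4, leaving R3C5 = 3.
Row 4 already has 1, so R4C1 = 3.
3 is placed in row 5, so R5C1 = 1.
Completed grid: 4 5 3 1 2 / 5 3 4 2 1 / 2 1 5 4 3 / 3 2 1 5 4 / 1 4 2 3 5.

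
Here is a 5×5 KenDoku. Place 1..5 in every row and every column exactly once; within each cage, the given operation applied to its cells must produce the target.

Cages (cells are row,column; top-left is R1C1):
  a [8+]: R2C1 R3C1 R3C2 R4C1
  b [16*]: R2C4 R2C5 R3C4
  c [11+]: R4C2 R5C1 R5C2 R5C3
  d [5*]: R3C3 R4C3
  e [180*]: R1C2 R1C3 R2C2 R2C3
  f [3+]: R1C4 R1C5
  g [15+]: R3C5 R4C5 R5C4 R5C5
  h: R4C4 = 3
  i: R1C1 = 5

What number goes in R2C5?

4

Cage i is given; hence R1C1 = 5.
Cage h is given; hence R4C4 = 3.
In column 3, 2 can only go at R5C3, so R5C3 = 2.
Row 3 needs a 3, and only R3C1 is open for it.
Cage a has sum 8, leaving R3C2 = 2.
Row 3 already has 2, so R3C4 = 4.
Column 4 now contains 4, which forces R5C4 = 5.
Column 4 now contains 4, which forces R2C4 = 1.
The 3 cells of cage b must have product 16, so R2C5 = 4.
1 is placed in column 4, so R1C4 = 2.
Cage f's pair has sum 3, which forces R1C5 = 1.
1 is placed in row 2; hence R2C1 = 2.
Cage g has sum 15, leaving R3C5 = 5.
Cage a has sum 8, so R4C1 = 1.
Row 4 already has 1, so R4C3 = 5.
Cage g has sum 15, so R4C5 = 2.
Column 1 now contains 1, so R5C1 = 4.
Cage g needs sum 15, leaving R5C5 = 3.
Cage e has product 180, which forces R1C2 = 3.
Cage e needs product 180; hence R1C3 = 4.
The 4 cells of cage e must have product 180, leaving R2C2 = 5.
5 is placed in column 3, which forces R2C3 = 3.
Row 3 already has 5, leaving R3C3 = 1.
Row 4 already has 5, so R4C2 = 4.
3 is placed in row 5, leaving R5C2 = 1.
The full grid is 5 3 4 2 1 / 2 5 3 1 4 / 3 2 1 4 5 / 1 4 5 3 2 / 4 1 2 5 3.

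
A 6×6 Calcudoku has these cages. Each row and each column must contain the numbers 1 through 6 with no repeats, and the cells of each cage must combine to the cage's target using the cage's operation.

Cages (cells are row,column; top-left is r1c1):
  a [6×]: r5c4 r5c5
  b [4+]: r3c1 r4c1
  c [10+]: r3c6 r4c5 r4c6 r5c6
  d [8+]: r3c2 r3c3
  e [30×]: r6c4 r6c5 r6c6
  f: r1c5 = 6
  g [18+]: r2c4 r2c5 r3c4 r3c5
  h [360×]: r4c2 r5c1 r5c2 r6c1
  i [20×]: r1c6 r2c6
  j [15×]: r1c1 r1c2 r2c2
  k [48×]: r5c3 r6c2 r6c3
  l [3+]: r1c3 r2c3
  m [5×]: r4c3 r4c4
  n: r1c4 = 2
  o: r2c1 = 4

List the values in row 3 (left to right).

1 2 6 4 5 3

N is a freebie; hence r1c4 = 2.
F is a freebie; hence r1c5 = 6.
O is a freebie, which forces r2c1 = 4.
Row 2 already has 4, leaving r2c6 = 5.
Row 1 already has 2; hence r1c3 = 1.
Column 6 now contains 5; hence r1c6 = 4.
The two cells of cage l must have sum 3, which forces r2c3 = 2.
Cage g needs sum 18, so r2c4 = 6.
Cage g needs sum 18, leaving r2c5 = 3.
Column 3 already has 1, which forces r4c3 = 5.
5 is placed in row 4, so r4c4 = 1.
Column 4 already has 6, so r5c4 = 3.
3 is placed in column 4, which forces r6c4 = 5.
3 is placed in row 2, leaving r2c2 = 1.
Cage b's pair has sum 4, which forces r3c1 = 1.
Column 4 now contains 5, so r3c4 = 4.
Cage g has sum 18, so r3c5 = 5.
1 is placed in row 4, leaving r4c1 = 3.
Cage c needs sum 10; hence r4c5 = 4.
Row 4 already has 3, leaving r4c6 = 2.
Cage a needs two cells with product 6, leaving r5c5 = 2.
Column 6 already has 2; hence r5c6 = 1.
2 is placed in column 5; hence r6c5 = 1.
3 is placed in column 1, leaving r1c1 = 5.
The 3 cells of cage j must have product 15, leaving r1c2 = 3.
Row 3 already has 5, leaving r3c2 = 2.
The two cells of cage d must have sum 8, which forces r3c3 = 6.
Column 6 already has 2, leaving r3c6 = 3.
Row 4 now contains 2; hence r4c2 = 6.
Cage h needs product 360; hence r5c1 = 6.
Cage h needs product 360; hence r5c2 = 5.
Column 3 already has 6; hence r5c3 = 4.
Cage h needs product 360; hence r6c1 = 2.
Column 2 now contains 2, so r6c2 = 4.
Column 3 now contains 4, which forces r6c3 = 3.
Cage e has product 30, so r6c6 = 6.
Filled in: 5 3 1 2 6 4 / 4 1 2 6 3 5 / 1 2 6 4 5 3 / 3 6 5 1 4 2 / 6 5 4 3 2 1 / 2 4 3 5 1 6.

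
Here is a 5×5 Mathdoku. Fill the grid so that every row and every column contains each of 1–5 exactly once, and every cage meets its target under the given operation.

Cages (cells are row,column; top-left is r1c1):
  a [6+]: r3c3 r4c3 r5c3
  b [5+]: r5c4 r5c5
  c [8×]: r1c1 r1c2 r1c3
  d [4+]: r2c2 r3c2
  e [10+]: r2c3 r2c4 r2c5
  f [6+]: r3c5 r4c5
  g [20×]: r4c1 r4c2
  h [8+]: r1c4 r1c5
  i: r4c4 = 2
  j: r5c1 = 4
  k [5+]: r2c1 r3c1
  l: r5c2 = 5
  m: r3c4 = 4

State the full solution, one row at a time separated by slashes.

1 2 4 5 3 / 2 3 5 1 4 / 3 1 2 4 5 / 5 4 3 2 1 / 4 5 1 3 2

M is a freebie, which forces r3c4 = 4.
Cage i is a single given cell; hence r4c4 = 2.
Cage j is given; hence r5c1 = 4.
Cage l is given, so r5c2 = 5.
4 is placed in column 1, so r4c1 = 5.
Column 2 already has 5, so r4c2 = 4.
Row 4 already has 4; hence r4c5 = 1.
Cage b needs two cells with sum 5; hence r5c4 = 3.
The two cells of cage b must have sum 5, leaving r5c5 = 2.
The 3 cells of cage c must have product 8, leaving r1c3 = 4.
Column 4 now contains 3, leaving r1c4 = 5.
Cage h's pair has sum 8; hence r1c5 = 3.
Column 4 now contains 5, which forces r2c4 = 1.
Cage a needs sum 6, so r3c3 = 2.
2 is placed in column 5, leaving r3c5 = 5.
1 is placed in row 4, so r4c3 = 3.
2 is placed in row 5; hence r5c3 = 1.
Cage k's pair has sum 5, so r2c1 = 2.
Row 2 now contains 1, so r2c2 = 3.
2 is placed in column 3, so r2c3 = 5.
Column 5 already has 5, leaving r2c5 = 4.
2 is placed in row 3; hence r3c1 = 3.
The two cells of cage d must have sum 4, which forces r3c2 = 1.
Column 1 now contains 2; hence r1c1 = 1.
Column 2 now contains 1, leaving r1c2 = 2.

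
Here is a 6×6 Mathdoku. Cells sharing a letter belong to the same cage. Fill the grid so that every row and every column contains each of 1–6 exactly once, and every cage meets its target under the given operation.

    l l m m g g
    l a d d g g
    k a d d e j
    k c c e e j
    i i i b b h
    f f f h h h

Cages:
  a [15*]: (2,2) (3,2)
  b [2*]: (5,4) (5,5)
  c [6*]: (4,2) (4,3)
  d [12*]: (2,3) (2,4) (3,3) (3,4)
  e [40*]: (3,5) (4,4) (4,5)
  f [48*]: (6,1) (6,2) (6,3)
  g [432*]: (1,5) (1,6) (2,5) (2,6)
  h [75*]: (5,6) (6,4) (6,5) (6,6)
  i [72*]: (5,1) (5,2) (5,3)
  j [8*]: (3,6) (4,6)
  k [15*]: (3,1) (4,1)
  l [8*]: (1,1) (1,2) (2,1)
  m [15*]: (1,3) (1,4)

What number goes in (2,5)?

Cage h has product 75, so (5,6) = 5.
The only place for 5 in row 2 is (2,2).
Column 2 already has 5, which forces (3,2) = 3.
Row 3 already has 3, so (3,1) = 5.
Cage k needs two cells with product 15, leaving (4,1) = 3.
The 3 cells of cage i must have product 72, leaving (5,3) = 3.
Column 3 already has 3, so (1,3) = 5.
Cage m needs two cells with product 15; hence (1,4) = 3.
Row 2 needs a 4, and only (2,1) is open for it.
4 is placed in column 1, which forces (5,1) = 6.
Cage i needs product 72, leaving (5,2) = 4.
Column 1 now contains 6, leaving (6,1) = 2.
Row 6 already has 2, so (6,2) = 6.
Row 6 already has 6, which forces (6,3) = 4.
2 is placed in column 1; hence (1,1) = 1.
Cage l needs product 8; hence (1,2) = 2.
Column 2 already has 6, so (4,2) = 1.
The two cells of cage c must have product 6; hence (4,3) = 6.
The only place for 2 in row 2 is (2,3).
The 4 cells of cage d must have product 12, which forces (2,4) = 1.
Column 3 already has 2, leaving (3,3) = 1.
The 4 cells of cage d must have product 12, leaving (3,4) = 6.
Column 4 already has 1, so (5,4) = 2.
Row 5 now contains 2, leaving (5,5) = 1.
Column 4 already has 1, which forces (6,4) = 5.
Row 6 now contains 5, which forces (6,5) = 3.
Row 6 already has 3; hence (6,6) = 1.
Cage g has product 432, which forces (1,5) = 4.
Cage g needs product 432, leaving (1,6) = 6.
Column 5 already has 3; hence (2,5) = 6.
The 4 cells of cage g must have product 432, so (2,6) = 3.
Cage e needs product 40, leaving (3,5) = 2.
Row 3 now contains 2, so (3,6) = 4.
5 is placed in column 4, which forces (4,4) = 4.
The 3 cells of cage e must have product 40; hence (4,5) = 5.
Column 6 already has 4; hence (4,6) = 2.
The full grid is 1 2 5 3 4 6 / 4 5 2 1 6 3 / 5 3 1 6 2 4 / 3 1 6 4 5 2 / 6 4 3 2 1 5 / 2 6 4 5 3 1.

6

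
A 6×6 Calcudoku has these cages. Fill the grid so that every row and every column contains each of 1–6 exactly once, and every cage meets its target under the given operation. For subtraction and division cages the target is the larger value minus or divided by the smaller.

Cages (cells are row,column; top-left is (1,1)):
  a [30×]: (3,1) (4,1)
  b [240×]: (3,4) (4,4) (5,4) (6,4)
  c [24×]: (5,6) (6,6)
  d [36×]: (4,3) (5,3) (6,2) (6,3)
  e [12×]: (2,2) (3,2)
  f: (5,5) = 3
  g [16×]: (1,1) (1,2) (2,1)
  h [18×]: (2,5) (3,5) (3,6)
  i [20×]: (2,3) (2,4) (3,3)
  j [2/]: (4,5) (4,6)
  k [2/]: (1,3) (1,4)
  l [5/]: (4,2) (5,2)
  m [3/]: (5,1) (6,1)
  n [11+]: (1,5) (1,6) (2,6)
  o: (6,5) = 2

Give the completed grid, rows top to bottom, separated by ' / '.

F is a freebie, which forces (5,5) = 3.
Cage o is given, which forces (6,5) = 2.
Cage h needs product 18; hence (3,6) = 3.
3 is placed in column 6, so (4,6) = 2.
The only place for 5 in row 1 is (1,5).
Cage n needs sum 11, so (1,6) = 1.
Cage n has sum 11, so (2,6) = 5.
1 is placed in row 1; hence (1,1) = 4.
Cage g needs product 16; hence (1,2) = 2.
Cage g has product 16, leaving (2,1) = 2.
Cage i needs product 20; hence (3,3) = 5.
Column 1 already has 2, which forces (5,1) = 1.
1 is placed in row 5, which forces (5,2) = 5.
Cage e needs two cells with product 12, which forces (2,2) = 3.
Row 3 now contains 5, so (3,1) = 6.
The two cells of cage e must have product 12; hence (3,2) = 4.
Row 3 already has 4, so (3,4) = 2.
Row 3 now contains 6, so (3,5) = 1.
The two cells of cage a must have product 30, which forces (4,1) = 5.
5 is placed in column 2, which forces (4,2) = 1.
Column 5 now contains 1, leaving (4,5) = 4.
Cage m needs two cells with quotient 3, so (6,1) = 3.
Column 2 already has 1, leaving (6,2) = 6.
Row 6 already has 6, so (6,3) = 1.
Row 6 already has 6, leaving (6,6) = 4.
Column 3 now contains 1, so (2,3) = 4.
Cage i needs product 20, leaving (2,4) = 1.
Column 5 now contains 1, so (2,5) = 6.
The 4 cells of cage d must have product 36, leaving (4,3) = 3.
Row 4 now contains 4, which forces (4,4) = 6.
Cage d has product 36, so (5,3) = 2.
Cage b has product 240; hence (5,4) = 4.
4 is placed in column 6, leaving (5,6) = 6.
Row 6 now contains 4, which forces (6,4) = 5.
Column 3 already has 3, which forces (1,3) = 6.
Column 4 already has 6; hence (1,4) = 3.

4 2 6 3 5 1 / 2 3 4 1 6 5 / 6 4 5 2 1 3 / 5 1 3 6 4 2 / 1 5 2 4 3 6 / 3 6 1 5 2 4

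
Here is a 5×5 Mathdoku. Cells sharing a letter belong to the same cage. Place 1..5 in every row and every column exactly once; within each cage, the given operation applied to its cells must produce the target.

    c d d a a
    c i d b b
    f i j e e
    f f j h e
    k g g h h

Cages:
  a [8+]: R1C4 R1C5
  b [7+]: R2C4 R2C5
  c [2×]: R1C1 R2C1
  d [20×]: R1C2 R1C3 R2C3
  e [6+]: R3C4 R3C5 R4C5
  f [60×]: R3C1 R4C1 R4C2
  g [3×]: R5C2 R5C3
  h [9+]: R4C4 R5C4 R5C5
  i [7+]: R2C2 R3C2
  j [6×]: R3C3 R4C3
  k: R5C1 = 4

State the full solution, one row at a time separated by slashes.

Cage k is given, which forces R5C1 = 4.
Cage f needs product 60, leaving R4C2 = 4.
Row 1 needs a 4, and only R1C3 is open for it.
In row 1, 2 can only go at R1C1, so R1C1 = 2.
Column 1 already has 2, so R2C1 = 1.
Row 2 already has 1, leaving R2C3 = 5.
The 3 cells of cage d must have product 20, so R1C2 = 1.
5 is placed in row 2; hence R2C2 = 2.
Cage i's pair has sum 7; hence R3C2 = 5.
1 is placed in column 2, which forces R5C2 = 3.
Row 5 already has 3, leaving R5C3 = 1.
Row 5 now contains 1, leaving R5C4 = 5.
5 is placed in row 5, leaving R5C5 = 2.
5 is placed in column 4; hence R1C4 = 3.
The two cells of cage a must have sum 8, leaving R1C5 = 5.
Column 4 now contains 3, leaving R2C4 = 4.
Row 2 already has 4; hence R2C5 = 3.
5 is placed in row 3, leaving R3C1 = 3.
Row 3 now contains 3, which forces R3C3 = 2.
Row 3 already has 2, so R3C4 = 1.
1 is placed in row 3; hence R3C5 = 4.
Cage f has product 60; hence R4C1 = 5.
Column 3 now contains 2, which forces R4C3 = 3.
Cage h needs sum 9, so R4C4 = 2.
Column 5 now contains 3, so R4C5 = 1.

2 1 4 3 5 / 1 2 5 4 3 / 3 5 2 1 4 / 5 4 3 2 1 / 4 3 1 5 2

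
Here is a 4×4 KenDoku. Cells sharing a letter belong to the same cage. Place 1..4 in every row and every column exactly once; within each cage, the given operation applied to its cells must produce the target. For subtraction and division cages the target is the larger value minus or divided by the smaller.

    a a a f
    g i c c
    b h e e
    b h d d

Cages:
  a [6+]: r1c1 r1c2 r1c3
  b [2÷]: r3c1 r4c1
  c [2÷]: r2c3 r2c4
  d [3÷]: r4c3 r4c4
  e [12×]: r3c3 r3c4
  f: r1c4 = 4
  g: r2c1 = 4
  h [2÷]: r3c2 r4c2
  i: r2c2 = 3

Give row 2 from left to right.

4 3 1 2

F is a freebie, which forces r1c4 = 4.
Cage g is given, so r2c1 = 4.
Cage i is given, so r2c2 = 3.
Column 4 now contains 4, so r3c4 = 3.
Column 4 already has 3, leaving r4c4 = 1.
Cage c needs two cells with quotient 2, leaving r2c3 = 1.
Column 4 now contains 1, which forces r2c4 = 2.
The two cells of cage b must have quotient 2, which forces r3c1 = 1.
3 is placed in row 3, leaving r3c3 = 4.
1 is placed in row 4; hence r4c1 = 2.
Row 4 already has 2, leaving r4c2 = 4.
1 is placed in row 4, so r4c3 = 3.
Column 1 already has 2, which forces r1c1 = 3.
The 3 cells of cage a must have sum 6; hence r1c2 = 1.
Column 3 already has 3; hence r1c3 = 2.
Row 3 now contains 4, which forces r3c2 = 2.
The full grid is 3 1 2 4 / 4 3 1 2 / 1 2 4 3 / 2 4 3 1.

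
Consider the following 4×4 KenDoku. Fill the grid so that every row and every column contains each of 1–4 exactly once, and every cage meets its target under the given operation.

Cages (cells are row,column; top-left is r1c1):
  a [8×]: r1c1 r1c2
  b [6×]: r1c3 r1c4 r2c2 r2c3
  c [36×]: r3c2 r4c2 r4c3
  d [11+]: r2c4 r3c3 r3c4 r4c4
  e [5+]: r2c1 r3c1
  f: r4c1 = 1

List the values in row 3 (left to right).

Cage c has product 36, which forces r3c2 = 3.
Cage f is given, leaving r4c1 = 1.
Cage c needs product 36, leaving r4c2 = 4.
Cage c has product 36, so r4c3 = 3.
Row 4 already has 3, which forces r4c4 = 2.
The two cells of cage a must have product 8; hence r1c1 = 4.
Column 2 already has 4, leaving r1c2 = 2.
Cage b has product 6; hence r1c3 = 1.
The 4 cells of cage b must have product 6, which forces r1c4 = 3.
Cage e's pair has sum 5, which forces r2c1 = 3.
Cage b needs product 6, which forces r2c2 = 1.
The 4 cells of cage b must have product 6, which forces r2c3 = 2.
Column 4 now contains 3, which forces r2c4 = 4.
Cage e needs two cells with sum 5, which forces r3c1 = 2.
Column 3 now contains 2, leaving r3c3 = 4.
Column 4 now contains 4, which forces r3c4 = 1.
The full grid is 4 2 1 3 / 3 1 2 4 / 2 3 4 1 / 1 4 3 2.

2 3 4 1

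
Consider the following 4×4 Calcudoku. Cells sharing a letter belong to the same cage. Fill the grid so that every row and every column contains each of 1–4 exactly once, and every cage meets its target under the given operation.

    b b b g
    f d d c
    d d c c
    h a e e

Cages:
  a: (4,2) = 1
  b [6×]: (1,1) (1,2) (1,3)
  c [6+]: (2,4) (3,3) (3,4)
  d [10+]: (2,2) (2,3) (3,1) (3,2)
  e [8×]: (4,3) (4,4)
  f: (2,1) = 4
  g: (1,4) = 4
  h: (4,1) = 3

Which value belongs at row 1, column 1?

2

Cage g is given, so (1,4) = 4.
Cage f is given, leaving (2,1) = 4.
H is a freebie, which forces (4,1) = 3.
A is a freebie; hence (4,2) = 1.
Column 4 now contains 4; hence (4,4) = 2.
Cage c has sum 6, so (3,3) = 2.
Row 4 already has 2, leaving (4,3) = 4.
Cage d needs sum 10, leaving (2,2) = 2.
Cage d has sum 10, so (2,3) = 3.
3 is placed in row 2, so (2,4) = 1.
Row 3 now contains 2; hence (3,1) = 1.
Cage d has sum 10, so (3,2) = 4.
Column 4 now contains 1, leaving (3,4) = 3.
Column 1 already has 1; hence (1,1) = 2.
2 is placed in column 2, which forces (1,2) = 3.
3 is placed in column 3; hence (1,3) = 1.
Completed grid: 2 3 1 4 / 4 2 3 1 / 1 4 2 3 / 3 1 4 2.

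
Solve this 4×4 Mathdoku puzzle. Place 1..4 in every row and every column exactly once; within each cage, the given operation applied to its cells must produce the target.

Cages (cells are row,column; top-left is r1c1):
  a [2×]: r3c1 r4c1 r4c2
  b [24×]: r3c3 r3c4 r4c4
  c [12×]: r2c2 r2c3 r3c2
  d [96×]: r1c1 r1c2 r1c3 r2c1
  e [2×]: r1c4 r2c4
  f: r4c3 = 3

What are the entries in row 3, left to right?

1 4 2 3

Cage d needs product 96, which forces r2c1 = 4.
Cage a has product 2, so r3c1 = 1.
Cage a needs product 2; hence r4c1 = 2.
Cage a has product 2, which forces r4c2 = 1.
Cage f is a single given cell, leaving r4c3 = 3.
Row 4 now contains 3, leaving r4c4 = 4.
Column 1 already has 2; hence r1c1 = 3.
1 is placed in column 2; hence r2c2 = 3.
The 3 cells of cage b must have product 24, so r3c3 = 2.
The 3 cells of cage b must have product 24, so r3c4 = 3.
Cage d needs product 96, which forces r1c2 = 2.
Column 3 now contains 2, so r1c3 = 4.
2 is placed in row 1; hence r1c4 = 1.
Column 3 now contains 2, so r2c3 = 1.
1 is placed in column 4, which forces r2c4 = 2.
Row 3 already has 2, so r3c2 = 4.
Filled in: 3 2 4 1 / 4 3 1 2 / 1 4 2 3 / 2 1 3 4.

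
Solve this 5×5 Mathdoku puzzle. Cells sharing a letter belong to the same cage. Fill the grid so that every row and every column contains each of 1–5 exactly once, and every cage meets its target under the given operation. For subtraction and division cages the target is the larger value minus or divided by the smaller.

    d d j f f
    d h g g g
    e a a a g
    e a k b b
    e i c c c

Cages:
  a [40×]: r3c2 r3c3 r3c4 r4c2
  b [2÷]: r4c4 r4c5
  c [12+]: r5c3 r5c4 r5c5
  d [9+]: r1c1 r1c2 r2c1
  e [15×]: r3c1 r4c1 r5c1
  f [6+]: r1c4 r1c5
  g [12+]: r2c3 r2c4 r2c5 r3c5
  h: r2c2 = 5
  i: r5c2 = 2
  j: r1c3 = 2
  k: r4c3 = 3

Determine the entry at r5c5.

5

Cage j is given, which forces r1c3 = 2.
Cage h is given, which forces r2c2 = 5.
Cage k is a single given cell; hence r4c3 = 3.
I is a freebie, leaving r5c2 = 2.
Cage a has product 40, leaving r3c3 = 5.
Cage a needs product 40, so r3c4 = 2.
Column 3 already has 5, which forces r5c3 = 4.
Column 3 already has 4, leaving r2c3 = 1.
The 4 cells of cage g must have sum 12, so r2c4 = 4.
Cage g needs sum 12; hence r2c5 = 3.
The 4 cells of cage g must have sum 12, so r3c5 = 4.
Column 4 already has 4, so r4c4 = 1.
Cage b needs two cells with quotient 2, leaving r4c5 = 2.
3 is placed in column 5, which forces r5c5 = 5.
Column 4 already has 1, so r1c4 = 5.
Column 5 now contains 5; hence r1c5 = 1.
Row 2 now contains 3, leaving r2c1 = 2.
4 is placed in row 3, leaving r3c2 = 1.
Row 4 now contains 1, which forces r4c1 = 5.
Row 4 now contains 1; hence r4c2 = 4.
Row 5 already has 5, which forces r5c4 = 3.
Cage d needs sum 9; hence r1c1 = 4.
Column 2 now contains 4; hence r1c2 = 3.
1 is placed in row 3, leaving r3c1 = 3.
Row 5 already has 3, so r5c1 = 1.
Completed grid: 4 3 2 5 1 / 2 5 1 4 3 / 3 1 5 2 4 / 5 4 3 1 2 / 1 2 4 3 5.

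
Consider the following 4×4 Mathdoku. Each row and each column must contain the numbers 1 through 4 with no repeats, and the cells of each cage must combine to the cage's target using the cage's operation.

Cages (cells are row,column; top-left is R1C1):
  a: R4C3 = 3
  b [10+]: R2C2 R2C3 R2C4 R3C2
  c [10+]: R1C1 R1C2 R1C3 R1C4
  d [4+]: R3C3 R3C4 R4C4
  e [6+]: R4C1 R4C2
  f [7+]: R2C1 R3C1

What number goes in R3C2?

3

The 3 cells of cage d must have sum 4, which forces R3C3 = 1.
The 3 cells of cage d must have sum 4, leaving R3C4 = 2.
A is a freebie, leaving R4C3 = 3.
The 3 cells of cage d must have sum 4; hence R4C4 = 1.
Cage b has sum 10; hence R2C2 = 1.
Cage b has sum 10; hence R2C3 = 2.
The 4 cells of cage c must have sum 10, leaving R1C1 = 1.
Cage c has sum 10; hence R1C2 = 2.
Column 3 now contains 2; hence R1C3 = 4.
Cage c needs sum 10; hence R1C4 = 3.
Column 4 now contains 3, so R2C4 = 4.
Column 2 now contains 2; hence R4C2 = 4.
Row 2 now contains 4, so R2C1 = 3.
The two cells of cage f must have sum 7; hence R3C1 = 4.
Column 2 already has 4; hence R3C2 = 3.
Row 4 already has 4, so R4C1 = 2.
Filled in: 1 2 4 3 / 3 1 2 4 / 4 3 1 2 / 2 4 3 1.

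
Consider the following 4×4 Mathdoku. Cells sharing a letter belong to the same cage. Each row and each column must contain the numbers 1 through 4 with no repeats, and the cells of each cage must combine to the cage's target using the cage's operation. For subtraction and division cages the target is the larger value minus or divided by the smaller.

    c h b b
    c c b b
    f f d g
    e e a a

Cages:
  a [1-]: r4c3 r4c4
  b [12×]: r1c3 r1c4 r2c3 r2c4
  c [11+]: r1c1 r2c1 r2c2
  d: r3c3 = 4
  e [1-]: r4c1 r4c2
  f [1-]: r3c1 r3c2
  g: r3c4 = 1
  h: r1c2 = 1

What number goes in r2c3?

1

Cage c needs sum 11, leaving r1c1 = 4.
H is a freebie, leaving r1c2 = 1.
Cage c has sum 11, so r2c1 = 3.
Cage c needs sum 11, leaving r2c2 = 4.
Cage d is a single given cell; hence r3c3 = 4.
Cage g is a single given cell, leaving r3c4 = 1.
Cage b needs product 12; hence r1c3 = 2.
Cage b has product 12, so r1c4 = 3.
The 4 cells of cage b must have product 12, so r2c3 = 1.
Column 4 now contains 1, leaving r2c4 = 2.
Row 3 now contains 1, which forces r3c1 = 2.
The two cells of cage f must have difference 1, so r3c2 = 3.
Column 1 already has 2, so r4c1 = 1.
3 is placed in column 2; hence r4c2 = 2.
Column 3 already has 1, which forces r4c3 = 3.
Column 4 now contains 2; hence r4c4 = 4.
The full grid is 4 1 2 3 / 3 4 1 2 / 2 3 4 1 / 1 2 3 4.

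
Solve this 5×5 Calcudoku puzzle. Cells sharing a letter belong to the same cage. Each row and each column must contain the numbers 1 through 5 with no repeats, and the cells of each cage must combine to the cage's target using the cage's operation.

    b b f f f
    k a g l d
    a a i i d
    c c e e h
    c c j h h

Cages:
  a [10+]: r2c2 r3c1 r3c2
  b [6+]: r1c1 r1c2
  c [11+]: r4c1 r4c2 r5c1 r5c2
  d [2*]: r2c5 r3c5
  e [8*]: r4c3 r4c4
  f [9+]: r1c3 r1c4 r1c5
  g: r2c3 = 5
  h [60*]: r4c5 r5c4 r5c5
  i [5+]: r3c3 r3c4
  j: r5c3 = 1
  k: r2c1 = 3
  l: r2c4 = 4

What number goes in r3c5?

K is a freebie, so r2c1 = 3.
Cage g is a single given cell, leaving r2c3 = 5.
Cage l is a single given cell, which forces r2c4 = 4.
Column 4 already has 4, so r4c4 = 2.
J is a freebie, which forces r5c3 = 1.
Row 4 now contains 2, which forces r4c3 = 4.
Column 3 already has 4; hence r3c3 = 2.
The two cells of cage i must have sum 5, leaving r3c4 = 3.
2 is placed in row 3, leaving r3c5 = 1.
Column 4 already has 3, which forces r5c4 = 5.
Cage h has product 60, so r5c5 = 4.
Column 3 already has 2, which forces r1c3 = 3.
Column 4 now contains 5, which forces r1c4 = 1.
Column 5 now contains 4, which forces r1c5 = 5.
Cage a needs sum 10, so r2c2 = 1.
1 is placed in column 5, so r2c5 = 2.
1 is placed in column 2, so r4c2 = 5.
The 3 cells of cage h must have product 60; hence r4c5 = 3.
5 is placed in row 5, so r5c1 = 2.
The 4 cells of cage c must have sum 11, which forces r5c2 = 3.
2 is placed in column 1, which forces r1c1 = 4.
Cage b's pair has sum 6, leaving r1c2 = 2.
Cage a has sum 10; hence r3c1 = 5.
Column 2 now contains 5; hence r3c2 = 4.
5 is placed in row 4, so r4c1 = 1.
Filled in: 4 2 3 1 5 / 3 1 5 4 2 / 5 4 2 3 1 / 1 5 4 2 3 / 2 3 1 5 4.

1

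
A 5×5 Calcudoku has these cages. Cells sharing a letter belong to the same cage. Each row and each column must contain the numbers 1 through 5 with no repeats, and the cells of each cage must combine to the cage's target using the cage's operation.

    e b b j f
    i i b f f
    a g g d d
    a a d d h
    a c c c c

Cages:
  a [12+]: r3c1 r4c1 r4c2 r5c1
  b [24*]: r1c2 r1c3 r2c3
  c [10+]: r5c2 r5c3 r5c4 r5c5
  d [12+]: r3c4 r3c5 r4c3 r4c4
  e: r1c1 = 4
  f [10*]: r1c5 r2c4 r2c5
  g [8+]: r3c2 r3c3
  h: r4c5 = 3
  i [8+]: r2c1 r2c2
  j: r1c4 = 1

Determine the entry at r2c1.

3

Cage e is a single given cell, so r1c1 = 4.
Cage j is given, which forces r1c4 = 1.
Cage h is a single given cell, so r4c5 = 3.
The 3 cells of cage b must have product 24, which forces r2c3 = 4.
Cage f needs product 10, leaving r2c5 = 1.
The only place for 5 in row 1 is r1c5.
The 3 cells of cage f must have product 10, leaving r2c4 = 2.
In row 3, 1 can only go at r3c1, so r3c1 = 1.
Cage a has sum 12; hence r4c2 = 4.
Row 4 already has 4, so r4c4 = 5.
Cage d needs sum 12, which forces r3c5 = 2.
Row 4 already has 5, leaving r4c1 = 2.
Row 4 now contains 2, so r4c3 = 1.
The 4 cells of cage a must have sum 12, leaving r5c1 = 5.
Column 5 now contains 2, so r5c5 = 4.
Column 1 now contains 5, which forces r2c1 = 3.
Cage i's pair has sum 8; hence r2c2 = 5.
Column 2 now contains 5, leaving r3c2 = 3.
3 is placed in row 3, leaving r3c3 = 5.
Cage d needs sum 12; hence r3c4 = 4.
The 4 cells of cage c must have sum 10; hence r5c2 = 1.
Cage c has sum 10, leaving r5c3 = 2.
4 is placed in row 5, which forces r5c4 = 3.
Column 2 already has 3, leaving r1c2 = 2.
Column 3 now contains 2, which forces r1c3 = 3.
Completed grid: 4 2 3 1 5 / 3 5 4 2 1 / 1 3 5 4 2 / 2 4 1 5 3 / 5 1 2 3 4.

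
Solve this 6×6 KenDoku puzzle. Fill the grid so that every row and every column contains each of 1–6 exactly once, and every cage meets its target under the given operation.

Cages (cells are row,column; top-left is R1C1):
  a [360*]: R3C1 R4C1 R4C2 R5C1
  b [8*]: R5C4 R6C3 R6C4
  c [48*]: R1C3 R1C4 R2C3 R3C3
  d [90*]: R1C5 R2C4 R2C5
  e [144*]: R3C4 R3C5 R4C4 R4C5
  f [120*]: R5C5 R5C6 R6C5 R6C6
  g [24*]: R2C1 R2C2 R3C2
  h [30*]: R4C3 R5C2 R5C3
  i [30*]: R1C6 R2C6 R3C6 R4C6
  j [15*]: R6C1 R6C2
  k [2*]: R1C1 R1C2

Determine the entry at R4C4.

In column 4, 5 can only go at R2C4, so R2C4 = 5.
The only place for 5 in row 1 is R1C6.
The only place for 5 in row 3 is R3C1.
Column 1 already has 5, so R6C1 = 3.
Cage j's pair has product 15, leaving R6C2 = 5.
Cage f needs product 120, which forces R5C5 = 5.
Cage h needs product 30, leaving R4C3 = 5.
In row 4, 1 can only go at R4C6, so R4C6 = 1.
Row 6 needs a 6, and only R6C6 is open for it.
In column 5, 1 can only go at R6C5, so R6C5 = 1.
Cage b needs product 8; hence R5C4 = 1.
The 4 cells of cage f must have product 120, leaving R5C6 = 4.
Row 5 now contains 4; hence R5C1 = 6.
The only place for 6 in column 3 is R1C3.
6 is placed in row 1, which forces R1C4 = 4.
6 is placed in row 1; hence R1C5 = 3.
The 3 cells of cage d must have product 90; hence R2C5 = 6.
Column 4 now contains 4, which forces R6C4 = 2.
2 is placed in row 6; hence R6C3 = 4.
Row 3 needs a 1, and only R3C3 is open for it.
Column 3 now contains 1, so R2C3 = 2.
Row 2 now contains 2, so R2C6 = 3.
Column 6 now contains 3, which forces R3C6 = 2.
2 is placed in column 3, so R5C3 = 3.
The 3 cells of cage g must have product 24, so R3C2 = 6.
Row 3 already has 6; hence R3C4 = 3.
Row 3 already has 2, so R3C5 = 4.
Column 2 already has 6, so R4C2 = 3.
Column 4 already has 3, so R4C4 = 6.
The 4 cells of cage e must have product 144, leaving R4C5 = 2.
3 is placed in row 5, which forces R5C2 = 2.
Cage k needs two cells with product 2, so R1C1 = 2.
Column 2 already has 2, so R1C2 = 1.
Column 2 already has 1, so R2C2 = 4.
Row 4 now contains 2, leaving R4C1 = 4.
4 is placed in row 2, which forces R2C1 = 1.
The full grid is 2 1 6 4 3 5 / 1 4 2 5 6 3 / 5 6 1 3 4 2 / 4 3 5 6 2 1 / 6 2 3 1 5 4 / 3 5 4 2 1 6.

6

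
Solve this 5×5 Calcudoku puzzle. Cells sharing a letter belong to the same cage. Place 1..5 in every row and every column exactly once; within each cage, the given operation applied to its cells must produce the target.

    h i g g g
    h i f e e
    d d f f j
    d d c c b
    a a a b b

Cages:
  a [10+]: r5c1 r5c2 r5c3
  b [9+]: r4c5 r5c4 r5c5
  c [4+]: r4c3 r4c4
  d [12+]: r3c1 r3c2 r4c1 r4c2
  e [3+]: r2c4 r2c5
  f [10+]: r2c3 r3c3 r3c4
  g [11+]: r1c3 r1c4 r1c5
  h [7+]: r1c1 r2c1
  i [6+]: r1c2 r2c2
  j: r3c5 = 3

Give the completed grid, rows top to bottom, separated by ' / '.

3 1 4 2 5 / 4 5 3 1 2 / 1 4 2 5 3 / 5 2 1 3 4 / 2 3 5 4 1

Cage j is given, leaving r3c5 = 3.
The only place for 1 in row 1 is r1c2.
Cage i's pair has sum 6; hence r2c2 = 5.
In row 1, 3 can only go at r1c1, so r1c1 = 3.
Cage h needs two cells with sum 7, leaving r2c1 = 4.
In row 2, 3 can only go at r2c3, so r2c3 = 3.
Column 3 now contains 3; hence r4c3 = 1.
The two cells of cage c must have sum 4, so r4c4 = 3.
Cage d needs sum 12, so r3c1 = 1.
Cage d has sum 12, which forces r4c1 = 5.
Column 1 already has 5, so r5c1 = 2.
Row 5 now contains 2, which forces r5c3 = 5.
Row 5 now contains 2, which forces r5c4 = 4.
5 is placed in row 5; hence r5c5 = 1.
Cage e's pair has sum 3, so r2c4 = 1.
Column 5 now contains 1, which forces r2c5 = 2.
Column 3 now contains 5; hence r3c3 = 2.
Cage f needs sum 10; hence r3c4 = 5.
The 3 cells of cage b must have sum 9, leaving r4c5 = 4.
Row 5 now contains 4, so r5c2 = 3.
Column 3 now contains 2, leaving r1c3 = 4.
Column 4 already has 5, which forces r1c4 = 2.
4 is placed in column 5, which forces r1c5 = 5.
2 is placed in row 3; hence r3c2 = 4.
Row 4 now contains 4, so r4c2 = 2.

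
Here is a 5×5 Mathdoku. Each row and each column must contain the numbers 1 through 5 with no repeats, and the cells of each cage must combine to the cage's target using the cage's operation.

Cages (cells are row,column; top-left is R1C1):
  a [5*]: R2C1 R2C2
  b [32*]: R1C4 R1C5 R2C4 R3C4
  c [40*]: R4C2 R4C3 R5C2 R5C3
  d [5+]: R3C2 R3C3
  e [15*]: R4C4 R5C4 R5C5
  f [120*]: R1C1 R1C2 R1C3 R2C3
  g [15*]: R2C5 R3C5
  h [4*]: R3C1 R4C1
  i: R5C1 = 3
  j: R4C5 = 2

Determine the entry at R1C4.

Cage b needs product 32, leaving R1C5 = 4.
Cage j is given; hence R4C5 = 2.
I is a freebie, which forces R5C1 = 3.
Cage f has product 120; hence R2C3 = 4.
Cage e needs product 15, so R4C4 = 3.
The 4 cells of cage b must have product 32, so R3C4 = 4.
Row 3 already has 4, so R3C1 = 1.
The two cells of cage h must have product 4, so R4C1 = 4.
Column 1 already has 1, leaving R2C1 = 5.
Cage a needs two cells with product 5, which forces R2C2 = 1.
Row 2 already has 1, so R2C4 = 2.
Row 2 already has 5, which forces R2C5 = 3.
Column 5 already has 3; hence R3C5 = 5.
Column 2 already has 1, leaving R4C2 = 5.
Row 4 now contains 5, leaving R4C3 = 1.
Cage c needs product 40, so R5C2 = 4.
Cage c has product 40; hence R5C3 = 2.
Column 5 already has 5, so R5C5 = 1.
Column 1 now contains 5, leaving R1C1 = 2.
Cage f needs product 120, which forces R1C2 = 3.
The 4 cells of cage f must have product 120, which forces R1C3 = 5.
Column 4 now contains 2, which forces R1C4 = 1.
The two cells of cage d must have sum 5, so R3C2 = 2.
Column 3 already has 2, leaving R3C3 = 3.
Row 5 already has 1; hence R5C4 = 5.
Filled in: 2 3 5 1 4 / 5 1 4 2 3 / 1 2 3 4 5 / 4 5 1 3 2 / 3 4 2 5 1.

1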